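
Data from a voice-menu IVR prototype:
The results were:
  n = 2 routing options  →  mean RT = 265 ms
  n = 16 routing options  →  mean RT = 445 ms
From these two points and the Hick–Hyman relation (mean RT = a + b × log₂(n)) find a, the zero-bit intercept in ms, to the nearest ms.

205 ms

b = (RT₂ − RT₁)/(log₂ n₂ − log₂ n₁) = (445 − 265)/(4 − 1) = 60 ms/bit.
a = RT₁ − b·log₂ n₁ = 265 − 60 × 1 = 205.000 ms.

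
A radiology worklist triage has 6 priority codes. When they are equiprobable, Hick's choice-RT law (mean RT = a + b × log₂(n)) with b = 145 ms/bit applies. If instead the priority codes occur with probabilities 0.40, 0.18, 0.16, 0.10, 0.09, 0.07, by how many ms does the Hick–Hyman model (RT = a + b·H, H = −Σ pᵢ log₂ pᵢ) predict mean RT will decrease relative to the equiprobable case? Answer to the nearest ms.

The RT saving is b·ΔH. Equiprobable H₀ = log₂(6) = 2.5850 bits; with the given probabilities H = 2.3105 bits.
b·(H₀ − H) = 145 × (2.5850 − 2.3105) = 39.80 ms.

40 ms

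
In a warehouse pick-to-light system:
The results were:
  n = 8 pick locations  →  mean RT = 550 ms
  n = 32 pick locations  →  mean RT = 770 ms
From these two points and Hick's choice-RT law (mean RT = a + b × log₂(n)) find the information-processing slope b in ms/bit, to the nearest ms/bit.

b = (RT₂ − RT₁)/(log₂ n₂ − log₂ n₁) = (770 − 550)/(5 − 3) = 110 ms/bit.

110 ms/bit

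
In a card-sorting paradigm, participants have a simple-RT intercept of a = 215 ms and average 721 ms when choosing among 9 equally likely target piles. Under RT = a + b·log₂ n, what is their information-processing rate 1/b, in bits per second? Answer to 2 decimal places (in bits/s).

b = (721 − 215)/log₂ 9 = 506/3.1699 = 159.625 ms per bit = 0.15963 s/bit; the reciprocal is 6.265 bits/s.

6.26 bits/s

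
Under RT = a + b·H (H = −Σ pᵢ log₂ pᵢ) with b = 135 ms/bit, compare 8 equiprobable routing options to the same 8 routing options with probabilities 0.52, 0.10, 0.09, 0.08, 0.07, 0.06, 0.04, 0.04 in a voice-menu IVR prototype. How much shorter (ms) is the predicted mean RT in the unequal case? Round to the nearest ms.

93 ms

Equiprobable entropy H₀ = log₂ 8 = 3.0000 bits.
Skewed entropy H = −Σ pᵢ log₂ pᵢ = 2.3105 bits.
ΔRT = b·(H₀ − H) = 135 × 0.6895 = 93.08 ms.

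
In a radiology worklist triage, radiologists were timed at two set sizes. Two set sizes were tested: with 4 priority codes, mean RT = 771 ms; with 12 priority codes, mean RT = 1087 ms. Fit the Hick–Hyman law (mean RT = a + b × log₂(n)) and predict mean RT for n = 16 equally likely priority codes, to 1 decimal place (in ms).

Fit slope and intercept:
  b = (1087 − 771) / (log₂ 12 − log₂ 4) = 316 / (3.5850 − 2) = 199.374 ms/bit
  a = 771 − 199.374 × 2 = 372.252 ms
Then RT(16) = 372.252 + 199.374 × log₂ 16 = 372.252 + 199.374 × 4 ≈ 1169.748 ms.

1169.7 ms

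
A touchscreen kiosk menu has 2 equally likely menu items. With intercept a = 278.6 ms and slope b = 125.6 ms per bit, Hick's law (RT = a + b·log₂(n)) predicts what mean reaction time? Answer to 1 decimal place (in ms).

404.2 ms

log₂(2) = 1 bits, so RT = 278.6 + 125.6 × 1 ≈ 404.200 ms.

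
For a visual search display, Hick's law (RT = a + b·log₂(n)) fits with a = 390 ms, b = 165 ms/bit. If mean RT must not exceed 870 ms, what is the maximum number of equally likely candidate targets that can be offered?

Set 390 + 165·log₂ n ≤ 870 → log₂ n ≤ (870 − 390)/165 = 2.9091.
So n ≤ 2^2.9091 = 7.511; the largest integer n is 7.

7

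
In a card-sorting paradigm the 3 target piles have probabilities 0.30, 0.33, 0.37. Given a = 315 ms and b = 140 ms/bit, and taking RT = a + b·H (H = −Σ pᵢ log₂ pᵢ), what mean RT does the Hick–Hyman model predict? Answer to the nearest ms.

H = 0.30·log₂(1/0.30) + 0.33·log₂(1/0.33) + 0.37·log₂(1/0.37) = 1.5796 bits.
RT = 315 + 140 × 1.5796 = 536.15 ms.

536 ms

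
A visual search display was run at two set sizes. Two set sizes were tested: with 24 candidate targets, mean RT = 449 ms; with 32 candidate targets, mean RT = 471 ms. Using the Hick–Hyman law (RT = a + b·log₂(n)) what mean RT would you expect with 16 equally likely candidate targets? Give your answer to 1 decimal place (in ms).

418.0 ms

With log₂ n on the abscissa the relation is linear; from the two conditions:
  b = (471 − 449) / (log₂ 32 − log₂ 24) = 22 / (5 − 4.5850) = 53.007 ms/bit
  a = 449 − 53.007 × 4.5850 = 205.964 ms
Then RT(16) = 205.964 + 53.007 × log₂ 16 = 205.964 + 53.007 × 4 ≈ 417.993 ms.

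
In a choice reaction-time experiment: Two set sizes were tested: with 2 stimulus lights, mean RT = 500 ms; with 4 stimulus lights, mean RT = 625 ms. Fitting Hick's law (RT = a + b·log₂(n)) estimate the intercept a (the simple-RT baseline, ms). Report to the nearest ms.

375 ms

b = (RT₂ − RT₁)/(log₂ n₂ − log₂ n₁) = (625 − 500)/(2 − 1) = 125 ms/bit.
Intercept: a = 500 − 125·log₂(2) = 375.000 ms.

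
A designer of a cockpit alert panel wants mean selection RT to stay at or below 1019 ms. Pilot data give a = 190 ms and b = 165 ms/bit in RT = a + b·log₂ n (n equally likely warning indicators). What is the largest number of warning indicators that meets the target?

32

165·log₂ n ≤ 1019 − 190 = 829, giving log₂ n ≤ 5.0242 and n ≤ 32.542. The largest whole number is 32.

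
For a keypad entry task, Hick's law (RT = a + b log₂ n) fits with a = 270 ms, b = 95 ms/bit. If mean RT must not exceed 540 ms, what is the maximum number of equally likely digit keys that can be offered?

95·log₂ n ≤ 540 − 270 = 270, giving log₂ n ≤ 2.8421 and n ≤ 7.171. The largest whole number is 7.

7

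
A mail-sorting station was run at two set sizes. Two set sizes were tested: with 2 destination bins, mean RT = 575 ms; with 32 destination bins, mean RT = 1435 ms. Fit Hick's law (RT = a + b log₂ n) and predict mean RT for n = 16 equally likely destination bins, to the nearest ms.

Fit slope and intercept:
  b = (1435 − 575) / (log₂ 32 − log₂ 2) = 860 / (5 − 1) = 215 ms/bit
  a = 575 − 215 × 1 = 360 ms
Then RT(16) = 360 + 215 × log₂ 16 = 360 + 215 × 4 ≈ 1220.000 ms.

1220 ms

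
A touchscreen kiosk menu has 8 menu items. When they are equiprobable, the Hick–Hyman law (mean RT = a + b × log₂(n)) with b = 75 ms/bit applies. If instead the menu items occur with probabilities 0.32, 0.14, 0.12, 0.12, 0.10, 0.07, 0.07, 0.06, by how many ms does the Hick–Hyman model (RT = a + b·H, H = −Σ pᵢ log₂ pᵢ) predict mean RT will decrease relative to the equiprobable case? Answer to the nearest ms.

The RT saving is b·ΔH. Equiprobable H₀ = log₂(8) = 3.0000 bits; with the given probabilities H = 2.7701 bits.
b·(H₀ − H) = 75 × (3.0000 − 2.7701) = 17.24 ms.

17 ms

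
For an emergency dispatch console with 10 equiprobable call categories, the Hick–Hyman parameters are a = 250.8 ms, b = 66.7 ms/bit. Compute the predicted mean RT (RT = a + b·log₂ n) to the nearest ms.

log₂(10) = 3.3219 bits, so RT = 250.8 + 66.7 × 3.3219 ≈ 472.373 ms.

472 ms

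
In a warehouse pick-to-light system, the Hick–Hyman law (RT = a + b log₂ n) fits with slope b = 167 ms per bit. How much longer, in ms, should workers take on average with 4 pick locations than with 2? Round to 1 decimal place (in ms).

167.0 ms

Only the slope matters, since a is common to both: ΔRT = b·log₂(n₂/n₁).
log₂(4) − log₂(2) = log₂(4/2) = log₂(2) = 1.
ΔRT = 167 × 1.0000 = 167.000 ms.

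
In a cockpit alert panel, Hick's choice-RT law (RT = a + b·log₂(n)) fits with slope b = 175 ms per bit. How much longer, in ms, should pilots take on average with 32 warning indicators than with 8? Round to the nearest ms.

350 ms

Only the slope matters, since a is common to both: ΔRT = b·log₂(n₂/n₁).
log₂(32) − log₂(8) = log₂(32/8) = log₂(4) = 2.
ΔRT = 175 × 2.0000 = 350.000 ms.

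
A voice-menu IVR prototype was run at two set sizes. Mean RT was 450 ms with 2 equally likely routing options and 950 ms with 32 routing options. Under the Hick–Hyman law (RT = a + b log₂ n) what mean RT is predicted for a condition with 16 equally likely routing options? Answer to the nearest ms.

RT is linear in log₂ n, so two points fix the line:
  b = (950 − 450) / (log₂ 32 − log₂ 2) = 500 / (5 − 1) = 125 ms/bit
  a = 450 − 125 × 1 = 325 ms
Then RT(16) = 325 + 125 × log₂ 16 = 325 + 125 × 4 ≈ 825.000 ms.

825 ms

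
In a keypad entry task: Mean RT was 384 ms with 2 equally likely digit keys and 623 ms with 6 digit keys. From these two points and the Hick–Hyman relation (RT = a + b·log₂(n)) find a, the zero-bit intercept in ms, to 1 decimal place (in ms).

233.2 ms

The slope on a log₂ axis is (623 − 384) / (2.5850 − 1) = 150.792 ms/bit.
Intercept: a = 384 − 150.792·log₂(2) = 233.208 ms.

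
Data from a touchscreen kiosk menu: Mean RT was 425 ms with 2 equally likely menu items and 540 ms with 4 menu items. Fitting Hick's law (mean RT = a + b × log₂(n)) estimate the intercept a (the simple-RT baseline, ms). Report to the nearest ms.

Slope: b = (540 − 425) / (log₂ 4 − log₂ 2) = 115/1.0000 = 115 ms/bit.
a = RT₁ − b·log₂ n₁ = 425 − 115 × 1 = 310.000 ms.

310 ms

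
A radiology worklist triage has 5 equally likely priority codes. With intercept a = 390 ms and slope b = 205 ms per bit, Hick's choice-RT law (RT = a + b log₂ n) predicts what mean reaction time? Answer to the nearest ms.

866 ms

log₂(5) = 2.3219 bits, so RT = 390 + 205 × 2.3219 ≈ 865.995 ms.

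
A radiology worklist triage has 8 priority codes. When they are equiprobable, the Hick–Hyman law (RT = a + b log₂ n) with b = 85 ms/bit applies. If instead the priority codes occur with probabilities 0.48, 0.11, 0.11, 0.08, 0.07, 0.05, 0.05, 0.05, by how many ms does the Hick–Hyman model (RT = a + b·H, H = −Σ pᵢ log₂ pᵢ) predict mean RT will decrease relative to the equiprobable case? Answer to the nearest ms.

50 ms

Equiprobable entropy H₀ = log₂ 8 = 3.0000 bits.
Skewed entropy H = −Σ pᵢ log₂ pᵢ = 2.4172 bits.
ΔRT = b·(H₀ − H) = 85 × 0.5828 = 49.54 ms.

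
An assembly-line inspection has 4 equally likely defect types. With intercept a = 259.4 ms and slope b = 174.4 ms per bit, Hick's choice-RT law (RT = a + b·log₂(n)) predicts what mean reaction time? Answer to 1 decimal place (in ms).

608.2 ms

log₂(4) = 2 bits, so RT = 259.4 + 174.4 × 2 ≈ 608.200 ms.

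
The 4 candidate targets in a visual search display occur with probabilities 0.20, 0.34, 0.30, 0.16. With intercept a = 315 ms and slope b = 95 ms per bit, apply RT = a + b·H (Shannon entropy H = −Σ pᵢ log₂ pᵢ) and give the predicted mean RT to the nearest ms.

H = 0.20·log₂(1/0.20) + 0.34·log₂(1/0.34) + 0.30·log₂(1/0.30) + 0.16·log₂(1/0.16) = 1.9377 bits.
RT = 315 + 95 × 1.9377 = 499.08 ms.

499 ms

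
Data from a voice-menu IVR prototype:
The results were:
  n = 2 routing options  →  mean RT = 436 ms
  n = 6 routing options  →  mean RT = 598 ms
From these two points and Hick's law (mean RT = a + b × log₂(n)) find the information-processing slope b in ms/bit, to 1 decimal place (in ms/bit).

b = (RT₂ − RT₁)/(log₂ n₂ − log₂ n₁) = (598 − 436)/(2.5850 − 1) = 102.211 ms/bit.

102.2 ms/bit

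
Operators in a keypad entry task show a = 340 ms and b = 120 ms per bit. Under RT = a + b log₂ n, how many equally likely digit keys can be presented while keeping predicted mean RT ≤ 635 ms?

5

120·log₂ n ≤ 635 − 340 = 295, giving log₂ n ≤ 2.4583 and n ≤ 5.496. The largest whole number is 5.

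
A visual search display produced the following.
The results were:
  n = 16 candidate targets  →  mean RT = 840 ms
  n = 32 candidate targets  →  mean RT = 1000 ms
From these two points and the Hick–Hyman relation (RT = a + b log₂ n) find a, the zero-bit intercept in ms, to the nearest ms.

200 ms

The slope on a log₂ axis is (1000 − 840) / (5 − 4) = 160 ms/bit.
Intercept: a = 840 − 160·log₂(16) = 200.000 ms.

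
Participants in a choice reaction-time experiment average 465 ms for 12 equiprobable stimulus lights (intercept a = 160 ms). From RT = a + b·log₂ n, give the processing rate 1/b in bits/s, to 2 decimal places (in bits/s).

11.75 bits/s

b = (465 − 160)/log₂ 12 = 305/3.5850 = 85.078 ms per bit = 0.08508 s/bit; the reciprocal is 11.754 bits/s.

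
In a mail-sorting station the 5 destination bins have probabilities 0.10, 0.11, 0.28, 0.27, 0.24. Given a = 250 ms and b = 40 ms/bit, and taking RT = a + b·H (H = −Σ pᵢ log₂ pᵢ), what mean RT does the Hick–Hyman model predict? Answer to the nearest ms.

338 ms

H = 0.10·log₂(1/0.10) + 0.11·log₂(1/0.11) + 0.28·log₂(1/0.28) + 0.27·log₂(1/0.27) + 0.24·log₂(1/0.24) = 2.2009 bits.
RT = 250 + 40 × 2.2009 = 338.03 ms.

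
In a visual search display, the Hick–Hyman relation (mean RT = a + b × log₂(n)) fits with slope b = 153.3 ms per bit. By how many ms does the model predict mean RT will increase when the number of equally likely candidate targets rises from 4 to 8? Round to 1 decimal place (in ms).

153.3 ms

Only the slope matters, since a is common to both: ΔRT = b·log₂(n₂/n₁).
log₂(8) − log₂(4) = log₂(8/4) = log₂(2) = 1.
ΔRT = 153.3 × 1.0000 = 153.300 ms.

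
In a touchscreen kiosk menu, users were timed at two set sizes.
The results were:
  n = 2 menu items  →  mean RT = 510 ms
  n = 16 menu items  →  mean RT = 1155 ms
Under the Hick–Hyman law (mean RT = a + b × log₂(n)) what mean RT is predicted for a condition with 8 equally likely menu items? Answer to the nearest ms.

940 ms

Fit slope and intercept:
  b = (1155 − 510) / (log₂ 16 − log₂ 2) = 645 / (4 − 1) = 215 ms/bit
  a = 510 − 215 × 1 = 295 ms
Then RT(8) = 295 + 215 × log₂ 8 = 295 + 215 × 3 ≈ 940.000 ms.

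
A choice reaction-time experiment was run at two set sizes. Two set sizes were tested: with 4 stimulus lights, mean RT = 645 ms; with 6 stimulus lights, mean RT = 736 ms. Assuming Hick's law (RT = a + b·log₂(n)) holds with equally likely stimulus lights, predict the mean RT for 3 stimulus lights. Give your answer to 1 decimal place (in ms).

RT is linear in log₂ n, so two points fix the line:
  b = (736 − 645) / (log₂ 6 − log₂ 4) = 91 / (2.5850 − 2) = 155.566 ms/bit
  a = 645 − 155.566 × 2 = 333.869 ms
Then RT(3) = 333.869 + 155.566 × log₂ 3 = 333.869 + 155.566 × 1.5850 ≈ 580.434 ms.

580.4 ms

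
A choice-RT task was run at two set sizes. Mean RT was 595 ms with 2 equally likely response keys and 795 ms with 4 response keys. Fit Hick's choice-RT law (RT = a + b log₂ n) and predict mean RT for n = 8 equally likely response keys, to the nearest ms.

Solve the two-equation system in a and b:
  b = (795 − 595) / (log₂ 4 − log₂ 2) = 200 / (2 − 1) = 200 ms/bit
  a = 595 − 200 × 1 = 395 ms
Then RT(8) = 395 + 200 × log₂ 8 = 395 + 200 × 3 ≈ 995.000 ms.

995 ms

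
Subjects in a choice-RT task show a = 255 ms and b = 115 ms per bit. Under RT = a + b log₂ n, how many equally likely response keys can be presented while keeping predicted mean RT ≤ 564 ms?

115·log₂ n ≤ 564 − 255 = 309, giving log₂ n ≤ 2.6870 and n ≤ 6.440. The largest whole number is 6.

6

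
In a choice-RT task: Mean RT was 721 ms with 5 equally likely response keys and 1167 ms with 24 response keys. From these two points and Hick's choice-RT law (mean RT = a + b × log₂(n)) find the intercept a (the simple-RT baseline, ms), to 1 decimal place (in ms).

b = (RT₂ − RT₁)/(log₂ n₂ − log₂ n₁) = (1167 − 721)/(4.5850 − 2.3219) = 197.081 ms/bit.
Intercept: a = 721 − 197.081·log₂(5) = 263.393 ms.

263.4 ms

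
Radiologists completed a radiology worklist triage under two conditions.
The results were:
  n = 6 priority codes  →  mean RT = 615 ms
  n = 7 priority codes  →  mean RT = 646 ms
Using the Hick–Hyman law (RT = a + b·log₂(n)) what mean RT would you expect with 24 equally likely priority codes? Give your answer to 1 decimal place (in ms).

RT is linear in log₂ n, so two points fix the line:
  b = (646 − 615) / (log₂ 7 − log₂ 6) = 31 / (2.8074 − 2.5850) = 139.393 ms/bit
  a = 615 − 139.393 × 2.5850 = 254.674 ms
Then RT(24) = 254.674 + 139.393 × log₂ 24 = 254.674 + 139.393 × 4.5850 ≈ 893.786 ms.

893.8 ms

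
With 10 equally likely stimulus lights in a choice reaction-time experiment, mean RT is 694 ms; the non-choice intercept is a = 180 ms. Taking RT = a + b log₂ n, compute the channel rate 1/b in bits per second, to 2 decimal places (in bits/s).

b = (694 − 180)/log₂ 10 = 514/3.3219 = 154.729 ms per bit = 0.15473 s/bit; the reciprocal is 6.463 bits/s.

6.46 bits/s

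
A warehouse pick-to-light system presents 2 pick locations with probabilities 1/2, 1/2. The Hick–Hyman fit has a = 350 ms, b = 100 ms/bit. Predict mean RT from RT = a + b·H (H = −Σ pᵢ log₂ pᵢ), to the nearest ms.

Each term −pᵢ log₂ pᵢ: 0.5·1 + 0.5·1; summed, H = 1.000 bits.
Mean RT = a + bH = 350 + 100·1.000 = 450.00 ms.

450 ms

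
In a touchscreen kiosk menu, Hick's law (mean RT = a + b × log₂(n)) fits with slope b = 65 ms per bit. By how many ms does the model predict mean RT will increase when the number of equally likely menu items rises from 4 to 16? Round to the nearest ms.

130 ms

The intercept a cancels: ΔRT = b·(log₂ n₂ − log₂ n₁) = b·log₂(n₂/n₁).
log₂(16) − log₂(4) = log₂(16/4) = log₂(4) = 2.
ΔRT = 65 × 2.0000 = 130.000 ms.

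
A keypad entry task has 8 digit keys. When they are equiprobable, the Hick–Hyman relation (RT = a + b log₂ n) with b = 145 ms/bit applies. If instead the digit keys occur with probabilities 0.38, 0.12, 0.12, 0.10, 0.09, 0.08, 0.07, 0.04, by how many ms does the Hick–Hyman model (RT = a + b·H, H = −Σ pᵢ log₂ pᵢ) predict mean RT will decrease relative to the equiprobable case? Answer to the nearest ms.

The RT saving is b·ΔH. Equiprobable H₀ = log₂(8) = 3.0000 bits; with the given probabilities H = 2.6553 bits.
b·(H₀ − H) = 145 × (3.0000 − 2.6553) = 49.99 ms.

50 ms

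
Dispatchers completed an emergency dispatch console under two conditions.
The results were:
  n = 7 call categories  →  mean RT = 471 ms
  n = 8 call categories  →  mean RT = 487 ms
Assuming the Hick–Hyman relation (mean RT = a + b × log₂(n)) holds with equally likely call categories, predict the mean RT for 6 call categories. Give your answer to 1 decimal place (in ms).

With log₂ n on the abscissa the relation is linear; from the two conditions:
  b = (487 − 471) / (log₂ 8 − log₂ 7) = 16 / (3 − 2.8074) = 83.054 ms/bit
  a = 471 − 83.054 × 2.8074 = 237.837 ms
Then RT(6) = 237.837 + 83.054 × log₂ 6 = 237.837 + 83.054 × 2.5850 ≈ 452.529 ms.

452.5 ms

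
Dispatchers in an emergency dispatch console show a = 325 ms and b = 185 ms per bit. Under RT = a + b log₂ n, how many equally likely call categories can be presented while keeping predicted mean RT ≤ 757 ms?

Information budget: (757 − 325)/185 = 2.3351 bits, so n ≤ 2^2.3351 = 5.046 → at most 5.

5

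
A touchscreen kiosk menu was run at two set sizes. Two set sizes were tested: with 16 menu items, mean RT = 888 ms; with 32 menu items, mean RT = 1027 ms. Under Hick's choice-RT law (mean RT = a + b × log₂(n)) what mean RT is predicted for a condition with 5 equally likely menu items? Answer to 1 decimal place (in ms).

Solve the two-equation system in a and b:
  b = (1027 − 888) / (log₂ 32 − log₂ 16) = 139 / (5 − 4) = 139.000 ms/bit
  a = 888 − 139.000 × 4 = 332.000 ms
Then RT(5) = 332.000 + 139.000 × log₂ 5 = 332.000 + 139.000 × 2.3219 ≈ 654.748 ms.

654.7 ms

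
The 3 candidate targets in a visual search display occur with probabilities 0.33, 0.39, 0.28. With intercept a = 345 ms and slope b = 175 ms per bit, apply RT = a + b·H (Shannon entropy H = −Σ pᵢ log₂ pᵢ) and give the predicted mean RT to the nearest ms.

H = 0.33·log₂(1/0.33) + 0.39·log₂(1/0.39) + 0.28·log₂(1/0.28) = 1.5718 bits.
RT = 345 + 175 × 1.5718 = 620.07 ms.

620 ms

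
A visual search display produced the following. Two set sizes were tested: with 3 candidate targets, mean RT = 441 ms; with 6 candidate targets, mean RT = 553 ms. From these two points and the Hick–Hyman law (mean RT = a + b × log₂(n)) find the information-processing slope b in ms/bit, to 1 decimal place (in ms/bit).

The slope on a log₂ axis is (553 − 441) / (2.5850 − 1.5850) = 112.000 ms/bit.

112.0 ms/bit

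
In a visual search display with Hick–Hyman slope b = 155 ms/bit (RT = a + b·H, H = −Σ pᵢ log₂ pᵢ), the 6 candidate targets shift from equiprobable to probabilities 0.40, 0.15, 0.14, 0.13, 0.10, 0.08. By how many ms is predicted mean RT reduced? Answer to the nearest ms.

38 ms

The RT saving is b·ΔH. Equiprobable H₀ = log₂(6) = 2.5850 bits; with the given probabilities H = 2.3428 bits.
b·(H₀ − H) = 155 × (2.5850 − 2.3428) = 37.54 ms.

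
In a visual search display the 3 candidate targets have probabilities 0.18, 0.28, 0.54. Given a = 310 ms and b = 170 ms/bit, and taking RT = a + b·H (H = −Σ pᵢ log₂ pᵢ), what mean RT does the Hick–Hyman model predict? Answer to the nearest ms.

555 ms

Entropy contributions −pᵢ log₂ pᵢ: 0.4453, 0.5142, 0.4800; sum H = 1.4396 bits.
RT = a + bH = 310 + 170·1.4396 = 554.73 ms.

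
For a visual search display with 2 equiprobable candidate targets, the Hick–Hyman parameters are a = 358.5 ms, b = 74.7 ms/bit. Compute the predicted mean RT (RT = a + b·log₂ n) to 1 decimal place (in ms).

433.2 ms

log₂(2) = 1 bits, so RT = 358.5 + 74.7 × 1 ≈ 433.200 ms.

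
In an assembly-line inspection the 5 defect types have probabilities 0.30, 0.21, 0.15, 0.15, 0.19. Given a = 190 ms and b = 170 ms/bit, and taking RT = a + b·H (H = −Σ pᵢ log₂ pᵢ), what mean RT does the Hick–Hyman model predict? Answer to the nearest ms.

Entropy contributions −pᵢ log₂ pᵢ: 0.5211, 0.4728, 0.4105, 0.4105, 0.4552; sum H = 2.2702 bits.
RT = a + bH = 190 + 170·2.2702 = 575.94 ms.

576 ms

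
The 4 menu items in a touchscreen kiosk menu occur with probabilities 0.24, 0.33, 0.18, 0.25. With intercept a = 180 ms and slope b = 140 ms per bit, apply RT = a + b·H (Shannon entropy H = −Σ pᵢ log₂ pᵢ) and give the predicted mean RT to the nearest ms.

Entropy contributions −pᵢ log₂ pᵢ: 0.4941, 0.5278, 0.4453, 0.5000; sum H = 1.9673 bits.
RT = a + bH = 180 + 140·1.9673 = 455.42 ms.

455 ms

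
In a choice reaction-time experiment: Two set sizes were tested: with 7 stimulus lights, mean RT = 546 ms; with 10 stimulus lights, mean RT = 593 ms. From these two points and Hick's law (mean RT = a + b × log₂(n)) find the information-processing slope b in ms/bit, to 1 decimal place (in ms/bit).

b = (RT₂ − RT₁)/(log₂ n₂ − log₂ n₁) = (593 − 546)/(3.3219 − 2.8074) = 91.338 ms/bit.

91.3 ms/bit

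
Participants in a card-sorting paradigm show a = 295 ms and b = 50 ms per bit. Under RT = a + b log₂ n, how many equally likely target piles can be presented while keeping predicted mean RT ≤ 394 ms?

Set 295 + 50·log₂ n ≤ 394 → log₂ n ≤ (394 − 295)/50 = 1.9800.
So n ≤ 2^1.9800 = 3.945; the largest integer n is 3.

3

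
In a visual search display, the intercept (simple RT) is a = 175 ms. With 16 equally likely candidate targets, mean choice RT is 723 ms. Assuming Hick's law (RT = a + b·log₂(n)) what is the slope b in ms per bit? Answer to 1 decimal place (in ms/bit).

137.0 ms/bit

b = (723 − 175) / log₂(16) = 548 / 4 = 137.000 ms/bit.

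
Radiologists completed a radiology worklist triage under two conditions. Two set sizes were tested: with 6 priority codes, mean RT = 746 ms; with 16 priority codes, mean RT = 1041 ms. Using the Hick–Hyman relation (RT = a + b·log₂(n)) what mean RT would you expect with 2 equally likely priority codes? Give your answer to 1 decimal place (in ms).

415.6 ms

Fit slope and intercept:
  b = (1041 − 746) / (log₂ 16 − log₂ 6) = 295 / (4 − 2.5850) = 208.475 ms/bit
  a = 746 − 208.475 × 2.5850 = 207.100 ms
Then RT(2) = 207.100 + 208.475 × log₂ 2 = 207.100 + 208.475 × 1 ≈ 415.575 ms.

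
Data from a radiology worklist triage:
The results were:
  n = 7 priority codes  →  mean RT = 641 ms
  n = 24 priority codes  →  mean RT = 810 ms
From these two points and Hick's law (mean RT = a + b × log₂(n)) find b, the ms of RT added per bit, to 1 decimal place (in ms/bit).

b = (RT₂ − RT₁)/(log₂ n₂ − log₂ n₁) = (810 − 641)/(4.5850 − 2.8074) = 95.072 ms/bit.

95.1 ms/bit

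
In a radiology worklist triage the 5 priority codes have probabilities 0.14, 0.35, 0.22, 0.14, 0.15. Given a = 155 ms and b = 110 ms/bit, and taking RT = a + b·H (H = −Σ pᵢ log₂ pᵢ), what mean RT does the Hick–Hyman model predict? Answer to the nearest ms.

H = 0.14·log₂(1/0.14) + 0.35·log₂(1/0.35) + 0.22·log₂(1/0.22) + 0.14·log₂(1/0.14) + 0.15·log₂(1/0.15) = 2.2154 bits.
RT = 155 + 110 × 2.2154 = 398.70 ms.

399 ms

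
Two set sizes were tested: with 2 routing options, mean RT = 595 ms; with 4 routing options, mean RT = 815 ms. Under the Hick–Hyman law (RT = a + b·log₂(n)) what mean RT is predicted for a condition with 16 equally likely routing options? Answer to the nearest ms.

1255 ms

With log₂ n on the abscissa the relation is linear; from the two conditions:
  b = (815 − 595) / (log₂ 4 − log₂ 2) = 220 / (2 − 1) = 220 ms/bit
  a = 595 − 220 × 1 = 375 ms
Then RT(16) = 375 + 220 × log₂ 16 = 375 + 220 × 4 ≈ 1255.000 ms.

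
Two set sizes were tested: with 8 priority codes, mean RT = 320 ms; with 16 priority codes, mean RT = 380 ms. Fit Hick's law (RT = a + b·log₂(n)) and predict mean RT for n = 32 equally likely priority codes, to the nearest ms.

440 ms

RT is linear in log₂ n, so two points fix the line:
  b = (380 − 320) / (log₂ 16 − log₂ 8) = 60 / (4 − 3) = 60 ms/bit
  a = 320 − 60 × 3 = 140 ms
Then RT(32) = 140 + 60 × log₂ 32 = 140 + 60 × 5 ≈ 440.000 ms.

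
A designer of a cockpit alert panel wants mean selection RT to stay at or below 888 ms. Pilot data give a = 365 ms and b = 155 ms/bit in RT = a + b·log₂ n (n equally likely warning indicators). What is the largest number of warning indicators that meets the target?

Set 365 + 155·log₂ n ≤ 888 → log₂ n ≤ (888 − 365)/155 = 3.3742.
So n ≤ 2^3.3742 = 10.369; the largest integer n is 10.

10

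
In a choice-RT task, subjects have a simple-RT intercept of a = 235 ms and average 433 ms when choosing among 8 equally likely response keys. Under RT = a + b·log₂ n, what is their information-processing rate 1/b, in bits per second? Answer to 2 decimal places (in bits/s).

b = (433 − 235)/log₂ 8 = 198/3 = 66.000 ms per bit = 0.06600 s/bit; the reciprocal is 15.152 bits/s.

15.15 bits/s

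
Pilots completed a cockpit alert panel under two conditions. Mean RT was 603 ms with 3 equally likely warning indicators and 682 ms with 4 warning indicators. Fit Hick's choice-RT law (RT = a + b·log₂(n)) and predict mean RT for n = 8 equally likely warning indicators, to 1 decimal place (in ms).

872.3 ms

Fit slope and intercept:
  b = (682 − 603) / (log₂ 4 − log₂ 3) = 79 / (2 − 1.5850) = 190.344 ms/bit
  a = 603 − 190.344 × 1.5850 = 301.312 ms
Then RT(8) = 301.312 + 190.344 × log₂ 8 = 301.312 + 190.344 × 3 ≈ 872.344 ms.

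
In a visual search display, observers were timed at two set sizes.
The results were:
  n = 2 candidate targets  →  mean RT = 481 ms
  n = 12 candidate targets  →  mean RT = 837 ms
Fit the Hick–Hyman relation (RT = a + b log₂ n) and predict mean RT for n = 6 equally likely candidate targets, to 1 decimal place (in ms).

699.3 ms

Fit slope and intercept:
  b = (837 − 481) / (log₂ 12 − log₂ 2) = 356 / (3.5850 − 1) = 137.720 ms/bit
  a = 481 − 137.720 × 1 = 343.280 ms
Then RT(6) = 343.280 + 137.720 × log₂ 6 = 343.280 + 137.720 × 2.5850 ≈ 699.280 ms.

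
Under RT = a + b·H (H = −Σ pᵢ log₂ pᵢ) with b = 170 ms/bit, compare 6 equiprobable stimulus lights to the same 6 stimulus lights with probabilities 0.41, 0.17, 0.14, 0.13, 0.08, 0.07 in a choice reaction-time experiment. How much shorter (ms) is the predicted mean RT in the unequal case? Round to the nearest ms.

48 ms

Equiprobable entropy H₀ = log₂ 6 = 2.5850 bits.
Skewed entropy H = −Σ pᵢ log₂ pᵢ = 2.3018 bits.
ΔRT = b·(H₀ − H) = 170 × 0.2832 = 48.14 ms.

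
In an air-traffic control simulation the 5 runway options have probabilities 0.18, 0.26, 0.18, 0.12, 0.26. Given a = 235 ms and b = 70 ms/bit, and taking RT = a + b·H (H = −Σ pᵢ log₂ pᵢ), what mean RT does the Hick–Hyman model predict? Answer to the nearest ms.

Entropy contributions −pᵢ log₂ pᵢ: 0.4453, 0.5053, 0.4453, 0.3671, 0.5053; sum H = 2.2683 bits.
RT = a + bH = 235 + 70·2.2683 = 393.78 ms.

394 ms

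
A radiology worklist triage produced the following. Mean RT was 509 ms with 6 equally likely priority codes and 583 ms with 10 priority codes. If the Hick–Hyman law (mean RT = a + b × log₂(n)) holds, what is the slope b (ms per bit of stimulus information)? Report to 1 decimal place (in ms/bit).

100.4 ms/bit

b = (RT₂ − RT₁)/(log₂ n₂ − log₂ n₁) = (583 − 509)/(3.3219 − 2.5850) = 100.412 ms/bit.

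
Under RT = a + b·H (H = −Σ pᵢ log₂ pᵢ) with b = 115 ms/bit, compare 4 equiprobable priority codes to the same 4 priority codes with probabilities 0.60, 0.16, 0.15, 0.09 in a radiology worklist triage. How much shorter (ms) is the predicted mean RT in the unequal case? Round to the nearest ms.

Equiprobable entropy H₀ = log₂ 4 = 2.0000 bits.
Skewed entropy H = −Σ pᵢ log₂ pᵢ = 1.5884 bits.
ΔRT = b·(H₀ − H) = 115 × 0.4116 = 47.33 ms.

47 ms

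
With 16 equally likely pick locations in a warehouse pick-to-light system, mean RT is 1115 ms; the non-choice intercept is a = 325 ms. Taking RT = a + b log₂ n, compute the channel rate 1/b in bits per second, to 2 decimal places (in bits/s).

b = (1115 − 325)/log₂ 16 = 790/4 = 197.500 ms per bit = 0.19750 s/bit; the reciprocal is 5.063 bits/s.

5.06 bits/s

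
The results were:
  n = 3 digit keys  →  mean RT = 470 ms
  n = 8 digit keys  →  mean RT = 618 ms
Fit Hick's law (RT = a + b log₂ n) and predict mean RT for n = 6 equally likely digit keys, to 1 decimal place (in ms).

Solve the two-equation system in a and b:
  b = (618 − 470) / (log₂ 8 − log₂ 3) = 148 / (3 − 1.5850) = 104.591 ms/bit
  a = 470 − 104.591 × 1.5850 = 304.227 ms
Then RT(6) = 304.227 + 104.591 × log₂ 6 = 304.227 + 104.591 × 2.5850 ≈ 574.591 ms.

574.6 ms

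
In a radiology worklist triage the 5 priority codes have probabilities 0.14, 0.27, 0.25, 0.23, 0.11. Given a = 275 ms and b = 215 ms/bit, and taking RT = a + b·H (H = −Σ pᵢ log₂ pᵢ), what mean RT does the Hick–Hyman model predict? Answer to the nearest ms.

H = 0.14·log₂(1/0.14) + 0.27·log₂(1/0.27) + 0.25·log₂(1/0.25) + 0.23·log₂(1/0.23) + 0.11·log₂(1/0.11) = 2.2451 bits.
RT = 275 + 215 × 2.2451 = 757.69 ms.

758 ms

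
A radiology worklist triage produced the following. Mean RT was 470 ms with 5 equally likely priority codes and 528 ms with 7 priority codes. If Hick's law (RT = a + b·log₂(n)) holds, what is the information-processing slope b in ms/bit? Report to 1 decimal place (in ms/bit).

b = (RT₂ − RT₁)/(log₂ n₂ − log₂ n₁) = (528 − 470)/(2.8074 − 2.3219) = 119.482 ms/bit.

119.5 ms/bit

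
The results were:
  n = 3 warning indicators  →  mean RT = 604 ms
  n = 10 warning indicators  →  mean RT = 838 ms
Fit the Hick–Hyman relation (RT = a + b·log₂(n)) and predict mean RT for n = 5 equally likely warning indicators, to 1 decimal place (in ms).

With log₂ n on the abscissa the relation is linear; from the two conditions:
  b = (838 − 604) / (log₂ 10 − log₂ 3) = 234 / (3.3219 − 1.5850) = 134.718 ms/bit
  a = 604 − 134.718 × 1.5850 = 390.478 ms
Then RT(5) = 390.478 + 134.718 × log₂ 5 = 390.478 + 134.718 × 2.3219 ≈ 703.282 ms.

703.3 ms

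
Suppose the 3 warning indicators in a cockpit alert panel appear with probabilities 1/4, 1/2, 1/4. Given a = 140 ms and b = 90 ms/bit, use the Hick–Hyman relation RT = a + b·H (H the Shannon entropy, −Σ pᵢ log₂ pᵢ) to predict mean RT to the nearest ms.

275 ms

Each term −pᵢ log₂ pᵢ: 0.25·2 + 0.5·1 + 0.25·2; summed, H = 1.500 bits.
Mean RT = a + bH = 140 + 90·1.500 = 275.00 ms.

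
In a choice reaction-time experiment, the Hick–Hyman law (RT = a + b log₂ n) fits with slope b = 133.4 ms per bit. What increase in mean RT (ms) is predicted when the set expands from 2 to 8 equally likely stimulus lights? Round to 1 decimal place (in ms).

ΔRT = (a + b log₂ n₂) − (a + b log₂ n₁) = b·(log₂ n₂ − log₂ n₁).
log₂(8) − log₂(2) = log₂(8/2) = log₂(4) = 2.
ΔRT = 133.4 × 2.0000 = 266.800 ms.

266.8 ms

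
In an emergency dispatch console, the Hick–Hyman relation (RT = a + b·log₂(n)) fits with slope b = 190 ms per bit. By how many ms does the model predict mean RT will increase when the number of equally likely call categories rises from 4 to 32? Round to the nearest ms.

570 ms

Only the slope matters, since a is common to both: ΔRT = b·log₂(n₂/n₁).
log₂(32) − log₂(4) = log₂(32/4) = log₂(8) = 3.
ΔRT = 190 × 3.0000 = 570.000 ms.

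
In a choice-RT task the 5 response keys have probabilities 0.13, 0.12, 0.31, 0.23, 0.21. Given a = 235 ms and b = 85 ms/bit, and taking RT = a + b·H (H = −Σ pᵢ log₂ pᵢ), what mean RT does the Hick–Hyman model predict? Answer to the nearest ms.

425 ms

Entropy contributions −pᵢ log₂ pᵢ: 0.3826, 0.3671, 0.5238, 0.4877, 0.4728; sum H = 2.2340 bits.
RT = a + bH = 235 + 85·2.2340 = 424.89 ms.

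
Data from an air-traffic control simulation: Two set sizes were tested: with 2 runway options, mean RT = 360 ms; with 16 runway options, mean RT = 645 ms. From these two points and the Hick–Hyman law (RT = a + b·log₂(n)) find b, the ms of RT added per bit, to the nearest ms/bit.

95 ms/bit

b = (RT₂ − RT₁)/(log₂ n₂ − log₂ n₁) = (645 − 360)/(4 − 1) = 95 ms/bit.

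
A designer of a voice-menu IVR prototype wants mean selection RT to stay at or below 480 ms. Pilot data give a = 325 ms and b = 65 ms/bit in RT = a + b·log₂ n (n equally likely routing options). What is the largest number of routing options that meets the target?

5

Set 325 + 65·log₂ n ≤ 480 → log₂ n ≤ (480 − 325)/65 = 2.3846.
So n ≤ 2^2.3846 = 5.222; the largest integer n is 5.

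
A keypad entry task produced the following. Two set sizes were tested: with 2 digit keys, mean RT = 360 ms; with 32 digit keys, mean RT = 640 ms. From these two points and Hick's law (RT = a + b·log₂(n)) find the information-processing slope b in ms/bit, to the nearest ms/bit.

70 ms/bit

b = (RT₂ − RT₁)/(log₂ n₂ − log₂ n₁) = (640 − 360)/(5 − 1) = 70 ms/bit.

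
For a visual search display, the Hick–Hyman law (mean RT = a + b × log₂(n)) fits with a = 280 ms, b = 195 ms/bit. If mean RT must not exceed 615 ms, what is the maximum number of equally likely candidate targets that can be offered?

Set 280 + 195·log₂ n ≤ 615 → log₂ n ≤ (615 − 280)/195 = 1.7179.
So n ≤ 2^1.7179 = 3.290; the largest integer n is 3.

3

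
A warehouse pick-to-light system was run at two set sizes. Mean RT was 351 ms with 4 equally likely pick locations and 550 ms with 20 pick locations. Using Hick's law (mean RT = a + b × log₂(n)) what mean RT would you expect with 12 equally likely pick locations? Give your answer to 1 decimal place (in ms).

Solve the two-equation system in a and b:
  b = (550 − 351) / (log₂ 20 − log₂ 4) = 199 / (4.3219 − 2) = 85.705 ms/bit
  a = 351 − 85.705 × 2 = 179.591 ms
Then RT(12) = 179.591 + 85.705 × log₂ 12 = 179.591 + 85.705 × 3.5850 ≈ 486.839 ms.

486.8 ms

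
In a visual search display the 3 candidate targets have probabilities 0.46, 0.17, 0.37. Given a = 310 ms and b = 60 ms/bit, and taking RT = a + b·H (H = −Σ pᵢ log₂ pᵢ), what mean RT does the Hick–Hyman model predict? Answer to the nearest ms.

Entropy contributions −pᵢ log₂ pᵢ: 0.5153, 0.4346, 0.5307; sum H = 1.4807 bits.
RT = a + bH = 310 + 60·1.4807 = 398.84 ms.

399 ms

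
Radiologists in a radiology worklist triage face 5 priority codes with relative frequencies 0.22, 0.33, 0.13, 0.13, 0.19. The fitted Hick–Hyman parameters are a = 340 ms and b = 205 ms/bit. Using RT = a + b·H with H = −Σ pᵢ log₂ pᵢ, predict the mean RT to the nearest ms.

Entropy contributions −pᵢ log₂ pᵢ: 0.4806, 0.5278, 0.3826, 0.3826, 0.4552; sum H = 2.2289 bits.
RT = a + bH = 340 + 205·2.2289 = 796.93 ms.

797 ms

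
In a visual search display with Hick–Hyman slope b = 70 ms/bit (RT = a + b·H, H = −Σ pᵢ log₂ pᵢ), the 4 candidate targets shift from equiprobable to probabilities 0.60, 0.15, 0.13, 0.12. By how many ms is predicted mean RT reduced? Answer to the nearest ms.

28 ms

The RT saving is b·ΔH. Equiprobable H₀ = log₂(4) = 2.0000 bits; with the given probabilities H = 1.6024 bits.
b·(H₀ − H) = 70 × (2.0000 − 1.6024) = 27.83 ms.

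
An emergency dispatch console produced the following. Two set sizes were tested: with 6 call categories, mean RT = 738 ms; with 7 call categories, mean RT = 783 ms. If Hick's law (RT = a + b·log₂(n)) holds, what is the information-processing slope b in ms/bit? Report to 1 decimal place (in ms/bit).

Slope: b = (783 − 738) / (log₂ 7 − log₂ 6) = 45/0.2224 = 202.345 ms/bit.

202.3 ms/bit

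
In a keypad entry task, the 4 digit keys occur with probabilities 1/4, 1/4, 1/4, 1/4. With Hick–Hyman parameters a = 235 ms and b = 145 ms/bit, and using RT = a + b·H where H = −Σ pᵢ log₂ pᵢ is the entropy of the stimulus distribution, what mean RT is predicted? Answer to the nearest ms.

525 ms

H = −Σ pᵢ log₂ pᵢ = 0.25·2 + 0.25·2 + 0.25·2 + 0.25·2 = 2.000 bits.
RT = 235 + 145 × 2.000 = 525.00 ms.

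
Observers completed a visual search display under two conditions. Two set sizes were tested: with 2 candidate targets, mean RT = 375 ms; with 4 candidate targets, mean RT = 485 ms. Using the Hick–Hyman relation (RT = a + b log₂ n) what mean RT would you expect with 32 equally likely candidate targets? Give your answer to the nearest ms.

815 ms

With log₂ n on the abscissa the relation is linear; from the two conditions:
  b = (485 − 375) / (log₂ 4 − log₂ 2) = 110 / (2 − 1) = 110 ms/bit
  a = 375 − 110 × 1 = 265 ms
Then RT(32) = 265 + 110 × log₂ 32 = 265 + 110 × 5 ≈ 815.000 ms.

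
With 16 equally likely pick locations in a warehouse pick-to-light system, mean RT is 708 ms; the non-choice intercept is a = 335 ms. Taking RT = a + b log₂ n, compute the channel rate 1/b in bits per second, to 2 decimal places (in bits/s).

b = (708 − 335)/log₂ 16 = 373/4 = 93.250 ms per bit = 0.09325 s/bit; the reciprocal is 10.724 bits/s.

10.72 bits/s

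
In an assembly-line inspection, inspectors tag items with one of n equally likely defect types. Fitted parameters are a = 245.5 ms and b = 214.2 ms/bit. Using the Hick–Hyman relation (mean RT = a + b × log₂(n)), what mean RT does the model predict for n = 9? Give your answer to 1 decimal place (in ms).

log₂(9) = 3.1699 bits, so RT = 245.5 + 214.2 × 3.1699 ≈ 924.498 ms.

924.5 ms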